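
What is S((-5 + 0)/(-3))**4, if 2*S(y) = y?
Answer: 625/1296 ≈ 0.48225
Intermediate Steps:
S(y) = y/2
S((-5 + 0)/(-3))**4 = (((-5 + 0)/(-3))/2)**4 = ((-5*(-1/3))/2)**4 = ((1/2)*(5/3))**4 = (5/6)**4 = 625/1296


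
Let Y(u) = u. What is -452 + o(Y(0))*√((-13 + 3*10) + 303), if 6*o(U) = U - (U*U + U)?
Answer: -452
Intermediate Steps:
o(U) = -U²/6 (o(U) = (U - (U*U + U))/6 = (U - (U² + U))/6 = (U - (U + U²))/6 = (U + (-U - U²))/6 = (-U²)/6 = -U²/6)
-452 + o(Y(0))*√((-13 + 3*10) + 303) = -452 + (-⅙*0²)*√((-13 + 3*10) + 303) = -452 + (-⅙*0)*√((-13 + 30) + 303) = -452 + 0*√(17 + 303) = -452 + 0*√320 = -452 + 0*(8*√5) = -452 + 0 = -452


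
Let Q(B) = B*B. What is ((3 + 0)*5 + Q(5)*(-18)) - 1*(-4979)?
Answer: 4544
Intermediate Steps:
Q(B) = B**2
((3 + 0)*5 + Q(5)*(-18)) - 1*(-4979) = ((3 + 0)*5 + 5**2*(-18)) - 1*(-4979) = (3*5 + 25*(-18)) + 4979 = (15 - 450) + 4979 = -435 + 4979 = 4544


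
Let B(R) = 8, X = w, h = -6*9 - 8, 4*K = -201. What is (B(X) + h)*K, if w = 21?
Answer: 5427/2 ≈ 2713.5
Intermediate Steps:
K = -201/4 (K = (¼)*(-201) = -201/4 ≈ -50.250)
h = -62 (h = -54 - 8 = -62)
X = 21
(B(X) + h)*K = (8 - 62)*(-201/4) = -54*(-201/4) = 5427/2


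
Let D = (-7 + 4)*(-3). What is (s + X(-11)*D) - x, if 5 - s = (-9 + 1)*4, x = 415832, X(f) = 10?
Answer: -415705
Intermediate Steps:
s = 37 (s = 5 - (-9 + 1)*4 = 5 - (-8)*4 = 5 - 1*(-32) = 5 + 32 = 37)
D = 9 (D = -3*(-3) = 9)
(s + X(-11)*D) - x = (37 + 10*9) - 1*415832 = (37 + 90) - 415832 = 127 - 415832 = -415705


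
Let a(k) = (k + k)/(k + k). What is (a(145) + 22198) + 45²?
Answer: 24224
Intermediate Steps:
a(k) = 1 (a(k) = (2*k)/((2*k)) = (2*k)*(1/(2*k)) = 1)
(a(145) + 22198) + 45² = (1 + 22198) + 45² = 22199 + 2025 = 24224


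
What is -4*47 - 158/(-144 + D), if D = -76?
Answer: -20601/110 ≈ -187.28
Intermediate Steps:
-4*47 - 158/(-144 + D) = -4*47 - 158/(-144 - 76) = -188 - 158/(-220) = -188 - 1/220*(-158) = -188 + 79/110 = -20601/110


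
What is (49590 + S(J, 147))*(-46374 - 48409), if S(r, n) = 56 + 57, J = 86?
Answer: -4710999449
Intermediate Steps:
S(r, n) = 113
(49590 + S(J, 147))*(-46374 - 48409) = (49590 + 113)*(-46374 - 48409) = 49703*(-94783) = -4710999449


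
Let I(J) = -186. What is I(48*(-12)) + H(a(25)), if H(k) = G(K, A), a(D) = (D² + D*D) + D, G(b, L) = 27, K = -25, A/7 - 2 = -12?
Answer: -159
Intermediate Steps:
A = -70 (A = 14 + 7*(-12) = 14 - 84 = -70)
a(D) = D + 2*D² (a(D) = (D² + D²) + D = 2*D² + D = D + 2*D²)
H(k) = 27
I(48*(-12)) + H(a(25)) = -186 + 27 = -159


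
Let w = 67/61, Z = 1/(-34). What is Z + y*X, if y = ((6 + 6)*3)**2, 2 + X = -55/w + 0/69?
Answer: -153739363/2278 ≈ -67489.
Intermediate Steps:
Z = -1/34 ≈ -0.029412
w = 67/61 (w = 67*(1/61) = 67/61 ≈ 1.0984)
X = -3489/67 (X = -2 + (-55/67/61 + 0/69) = -2 + (-55*61/67 + 0*(1/69)) = -2 + (-3355/67 + 0) = -2 - 3355/67 = -3489/67 ≈ -52.075)
y = 1296 (y = (12*3)**2 = 36**2 = 1296)
Z + y*X = -1/34 + 1296*(-3489/67) = -1/34 - 4521744/67 = -153739363/2278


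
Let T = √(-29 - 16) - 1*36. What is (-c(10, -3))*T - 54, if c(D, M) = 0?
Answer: -54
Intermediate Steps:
T = -36 + 3*I*√5 (T = √(-45) - 36 = 3*I*√5 - 36 = -36 + 3*I*√5 ≈ -36.0 + 6.7082*I)
(-c(10, -3))*T - 54 = (-1*0)*(-36 + 3*I*√5) - 54 = 0*(-36 + 3*I*√5) - 54 = 0 - 54 = -54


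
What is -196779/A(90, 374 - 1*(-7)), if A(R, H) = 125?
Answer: -196779/125 ≈ -1574.2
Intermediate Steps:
-196779/A(90, 374 - 1*(-7)) = -196779/125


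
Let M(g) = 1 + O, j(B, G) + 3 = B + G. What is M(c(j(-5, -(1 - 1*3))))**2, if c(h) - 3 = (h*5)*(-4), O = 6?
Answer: 49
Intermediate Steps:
j(B, G) = -3 + B + G (j(B, G) = -3 + (B + G) = -3 + B + G)
c(h) = 3 - 20*h (c(h) = 3 + (h*5)*(-4) = 3 + (5*h)*(-4) = 3 - 20*h)
M(g) = 7 (M(g) = 1 + 6 = 7)
M(c(j(-5, -(1 - 1*3))))**2 = 7**2 = 49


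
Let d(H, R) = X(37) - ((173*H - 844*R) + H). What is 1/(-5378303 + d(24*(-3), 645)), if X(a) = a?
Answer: -1/4821358 ≈ -2.0741e-7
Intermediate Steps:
d(H, R) = 37 - 174*H + 844*R (d(H, R) = 37 - ((173*H - 844*R) + H) = 37 - ((-844*R + 173*H) + H) = 37 - (-844*R + 174*H) = 37 + (-174*H + 844*R) = 37 - 174*H + 844*R)
1/(-5378303 + d(24*(-3), 645)) = 1/(-5378303 + (37 - 4176*(-3) + 844*645)) = 1/(-5378303 + (37 - 174*(-72) + 544380)) = 1/(-5378303 + (37 + 12528 + 544380)) = 1/(-5378303 + 556945) = 1/(-4821358) = -1/4821358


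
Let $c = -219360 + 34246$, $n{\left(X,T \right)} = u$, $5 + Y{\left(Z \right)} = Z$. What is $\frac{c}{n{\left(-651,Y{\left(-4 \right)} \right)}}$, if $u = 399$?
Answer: $- \frac{185114}{399} \approx -463.94$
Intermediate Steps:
$Y{\left(Z \right)} = -5 + Z$
$n{\left(X,T \right)} = 399$
$c = -185114$
$\frac{c}{n{\left(-651,Y{\left(-4 \right)} \right)}} = - \frac{185114}{399}$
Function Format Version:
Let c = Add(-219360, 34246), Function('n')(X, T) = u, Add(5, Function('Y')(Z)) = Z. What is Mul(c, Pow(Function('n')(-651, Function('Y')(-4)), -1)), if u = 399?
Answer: Rational(-185114, 399) ≈ -463.94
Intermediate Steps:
Function('Y')(Z) = Add(-5, Z)
Function('n')(X, T) = 399
c = -185114
Mul(c, Pow(Function('n')(-651, Function('Y')(-4)), -1)) = Mul(-185114, Pow(399, -1)) = Mul(-185114, Rational(1, 399)) = Rational(-185114, 399)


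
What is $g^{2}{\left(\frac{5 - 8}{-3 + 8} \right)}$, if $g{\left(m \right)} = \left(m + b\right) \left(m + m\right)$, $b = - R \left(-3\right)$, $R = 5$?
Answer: $\frac{186624}{625} \approx 298.6$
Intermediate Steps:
$b = 15$ ($b = \left(-1\right) 5 \left(-3\right) = \left(-5\right) \left(-3\right) = 15$)
$g{\left(m \right)} = 2 m \left(15 + m\right)$ ($g{\left(m \right)} = \left(m + 15\right) \left(m + m\right) = \left(15 + m\right) 2 m = 2 m \left(15 + m\right)$)
$g^{2}{\left(\frac{5 - 8}{-3 + 8} \right)} = \left(2 \frac{5 - 8}{-3 + 8} \left(15 + \frac{5 - 8}{-3 + 8}\right)\right)^{2} = \left(2 \left(- \frac{3}{5}\right) \left(15 - \frac{3}{5}\right)\right)^{2} = \left(2 \left(- \frac{3}{5}\right) \frac{72}{5}\right)^{2} = \left(- \frac{432}{25}\right)^{2} = \frac{186624}{625}$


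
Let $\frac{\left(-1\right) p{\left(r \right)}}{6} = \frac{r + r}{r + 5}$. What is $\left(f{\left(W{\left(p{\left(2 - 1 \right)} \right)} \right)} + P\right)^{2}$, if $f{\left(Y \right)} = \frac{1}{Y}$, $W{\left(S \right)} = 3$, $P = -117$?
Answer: $\frac{122500}{9} \approx 13611.0$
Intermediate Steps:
$p{\left(r \right)} = - \frac{12 r}{5 + r}$ ($p{\left(r \right)} = - 6 \frac{r + r}{r + 5} = - 6 \frac{2 r}{5 + r} = - \frac{12 r}{5 + r}$)
$\left(f{\left(W{\left(p{\left(2 - 1 \right)} \right)} \right)} + P\right)^{2} = \left(\frac{1}{3} - 117\right)^{2} = \left(- \frac{350}{3}\right)^{2} = \frac{122500}{9}$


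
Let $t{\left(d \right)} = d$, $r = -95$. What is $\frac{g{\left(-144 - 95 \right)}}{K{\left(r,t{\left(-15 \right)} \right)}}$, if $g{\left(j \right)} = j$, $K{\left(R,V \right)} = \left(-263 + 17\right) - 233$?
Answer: $\frac{239}{479} \approx 0.49896$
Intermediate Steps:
$K{\left(R,V \right)} = -479$ ($K{\left(R,V \right)} = -246 - 233 = -479$)
$\frac{g{\left(-144 - 95 \right)}}{K{\left(r,t{\left(-15 \right)} \right)}} = \frac{-144 - 95}{-479} = \left(-239\right) \left(- \frac{1}{479}\right) = \frac{239}{479}$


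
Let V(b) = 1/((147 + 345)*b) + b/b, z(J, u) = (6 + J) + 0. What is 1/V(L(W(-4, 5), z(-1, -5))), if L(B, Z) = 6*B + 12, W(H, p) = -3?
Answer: 2952/2951 ≈ 1.0003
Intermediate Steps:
z(J, u) = 6 + J
L(B, Z) = 12 + 6*B
V(b) = 1 + 1/(492*b) (V(b) = 1/(492*b) + 1 = 1 + 1/(492*b))
1/V(L(W(-4, 5), z(-1, -5))) = 1/((1/492 + (12 + 6*(-3)))/(12 + 6*(-3))) = 1/((1/492 + (12 - 18))/(12 - 18)) = 1/((1/492 - 6)/(-6)) = 1/(-1/6*(-2951/492)) = 1/(2951/2952) = 2952/2951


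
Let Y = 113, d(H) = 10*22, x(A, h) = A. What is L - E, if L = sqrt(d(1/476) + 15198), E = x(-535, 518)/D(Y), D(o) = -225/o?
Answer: -12091/45 + sqrt(15418) ≈ -144.52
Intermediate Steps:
d(H) = 220
E = 12091/45 (E = -535/((-225/113)) = -535/((-225*1/113)) = -535/(-225/113) = -535*(-113/225) = 12091/45 ≈ 268.69)
L = sqrt(15418) (L = sqrt(220 + 15198) = sqrt(15418) ≈ 124.17)
L - E = sqrt(15418) - 1*12091/45 = sqrt(15418) - 12091/45 = -12091/45 + sqrt(15418)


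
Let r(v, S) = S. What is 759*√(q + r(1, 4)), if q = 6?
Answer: 759*√10 ≈ 2400.2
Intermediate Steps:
759*√(q + r(1, 4)) = 759*√(6 + 4) = 759*√10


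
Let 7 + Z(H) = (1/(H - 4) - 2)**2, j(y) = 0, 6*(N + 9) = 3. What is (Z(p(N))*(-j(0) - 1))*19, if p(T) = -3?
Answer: 2242/49 ≈ 45.755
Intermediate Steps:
N = -17/2 (N = -9 + (1/6)*3 = -9 + 1/2 = -17/2 ≈ -8.5000)
Z(H) = -7 + (-2 + 1/(-4 + H))**2 (Z(H) = -7 + (1/(H - 4) - 2)**2 = -7 + (1/(-4 + H) - 2)**2 = -7 + (-2 + 1/(-4 + H))**2)
(Z(p(N))*(-j(0) - 1))*19 = ((-7 + (-9 + 2*(-3))**2/(-4 - 3)**2)*(-1*0 - 1))*19 = ((-7 + (-9 - 6)**2/(-7)**2)*(0 - 1))*19 = ((-7 + (-15)**2*(1/49))*(-1))*19 = ((-7 + 225*(1/49))*(-1))*19 = ((-7 + 225/49)*(-1))*19 = -118/49*(-1)*19 = (118/49)*19 = 2242/49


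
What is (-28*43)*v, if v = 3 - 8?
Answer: 6020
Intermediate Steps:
v = -5
(-28*43)*v = -28*43*(-5) = -1204*(-5) = 6020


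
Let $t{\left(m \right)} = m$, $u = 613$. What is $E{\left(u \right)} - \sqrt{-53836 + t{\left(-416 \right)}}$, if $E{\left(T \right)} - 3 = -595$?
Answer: $-592 - 6 i \sqrt{1507} \approx -592.0 - 232.92 i$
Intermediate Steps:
$E{\left(T \right)} = -592$ ($E{\left(T \right)} = 3 - 595 = -592$)
$E{\left(u \right)} - \sqrt{-53836 + t{\left(-416 \right)}} = -592 - \sqrt{-53836 - 416} = -592 - \sqrt{-54252} = -592 - 6 i \sqrt{1507}$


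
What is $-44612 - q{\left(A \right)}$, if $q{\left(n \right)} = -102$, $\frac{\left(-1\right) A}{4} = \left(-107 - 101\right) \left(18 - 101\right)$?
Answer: $-44510$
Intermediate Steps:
$A = -69056$ ($A = - 4 \left(-107 - 101\right) \left(18 - 101\right) = - 4 \left(\left(-208\right) \left(-83\right)\right) = \left(-4\right) 17264 = -69056$)
$-44612 - q{\left(A \right)} = -44612 - -102 = -44612 + 102 = -44510$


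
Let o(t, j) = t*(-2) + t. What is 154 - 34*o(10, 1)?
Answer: 494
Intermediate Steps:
o(t, j) = -t (o(t, j) = -2*t + t = -t)
154 - 34*o(10, 1) = 154 - (-34)*10 = 154 - 34*(-10) = 154 + 340 = 494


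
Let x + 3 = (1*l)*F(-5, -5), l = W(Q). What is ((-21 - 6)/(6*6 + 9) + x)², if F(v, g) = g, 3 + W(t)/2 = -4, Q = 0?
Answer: 110224/25 ≈ 4409.0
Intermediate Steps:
W(t) = -14 (W(t) = -6 + 2*(-4) = -6 - 8 = -14)
l = -14
x = 67 (x = -3 + (1*(-14))*(-5) = -3 - 14*(-5) = -3 + 70 = 67)
((-21 - 6)/(6*6 + 9) + x)² = ((-21 - 6)/(6*6 + 9) + 67)² = (-27/(36 + 9) + 67)² = (-27/45 + 67)² = (-27*1/45 + 67)² = (-⅗ + 67)² = (332/5)² = 110224/25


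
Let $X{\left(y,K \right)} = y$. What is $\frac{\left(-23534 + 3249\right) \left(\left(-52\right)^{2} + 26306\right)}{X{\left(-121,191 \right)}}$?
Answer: $\frac{588467850}{121} \approx 4.8634 \cdot 10^{6}$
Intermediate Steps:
$\frac{\left(-23534 + 3249\right) \left(\left(-52\right)^{2} + 26306\right)}{X{\left(-121,191 \right)}} = \frac{\left(-23534 + 3249\right) \left(\left(-52\right)^{2} + 26306\right)}{-121} = - 20285 \left(2704 + 26306\right) \left(- \frac{1}{121}\right) = \left(-20285\right) 29010 \left(- \frac{1}{121}\right) = \left(-588467850\right) \left(- \frac{1}{121}\right) = \frac{588467850}{121}$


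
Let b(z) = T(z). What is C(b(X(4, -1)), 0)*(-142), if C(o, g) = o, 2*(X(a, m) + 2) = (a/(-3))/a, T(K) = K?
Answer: 923/3 ≈ 307.67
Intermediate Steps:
X(a, m) = -13/6 (X(a, m) = -2 + ((a/(-3))/a)/2 = -2 + ((a*(-⅓))/a)/2 = -2 + ((-a/3)/a)/2 = -2 + (½)*(-⅓) = -2 - ⅙ = -13/6)
b(z) = z
C(b(X(4, -1)), 0)*(-142) = -13/6*(-142) = 923/3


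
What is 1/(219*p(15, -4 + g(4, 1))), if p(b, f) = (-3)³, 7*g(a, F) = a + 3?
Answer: -1/5913 ≈ -0.00016912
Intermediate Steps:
g(a, F) = 3/7 + a/7 (g(a, F) = (a + 3)/7 = (3 + a)/7 = 3/7 + a/7)
p(b, f) = -27
1/(219*p(15, -4 + g(4, 1))) = 1/(219*(-27)) = 1/(-5913) = -1/5913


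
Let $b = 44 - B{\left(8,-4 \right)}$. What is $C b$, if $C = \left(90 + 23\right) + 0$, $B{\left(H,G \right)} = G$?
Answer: $5424$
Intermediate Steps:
$C = 113$ ($C = 113 + 0 = 113$)
$b = 48$ ($b = 44 - -4 = 44 + 4 = 48$)
$C b = 113 \cdot 48 = 5424$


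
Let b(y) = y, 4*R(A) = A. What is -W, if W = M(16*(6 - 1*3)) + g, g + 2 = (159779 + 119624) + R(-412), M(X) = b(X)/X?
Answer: -279299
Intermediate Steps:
R(A) = A/4
M(X) = 1 (M(X) = X/X = 1)
g = 279298 (g = -2 + ((159779 + 119624) + (¼)*(-412)) = -2 + (279403 - 103) = -2 + 279300 = 279298)
W = 279299 (W = 1 + 279298 = 279299)
-W = -1*279299 = -279299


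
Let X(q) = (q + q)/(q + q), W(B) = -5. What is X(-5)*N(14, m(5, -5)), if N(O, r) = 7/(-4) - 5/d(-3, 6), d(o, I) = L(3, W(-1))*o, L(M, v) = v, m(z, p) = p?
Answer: -25/12 ≈ -2.0833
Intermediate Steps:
X(q) = 1 (X(q) = (2*q)/((2*q)) = (2*q)*(1/(2*q)) = 1)
d(o, I) = -5*o
N(O, r) = -25/12 (N(O, r) = 7/(-4) - 5/((-5*(-3))) = 7*(-¼) - 5/15 = -7/4 - 5*1/15 = -7/4 - ⅓ = -25/12)
X(-5)*N(14, m(5, -5)) = 1*(-25/12) = -25/12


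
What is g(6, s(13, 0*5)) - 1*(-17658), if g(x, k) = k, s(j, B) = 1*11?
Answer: 17669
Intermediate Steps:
s(j, B) = 11
g(6, s(13, 0*5)) - 1*(-17658) = 11 - 1*(-17658) = 11 + 17658 = 17669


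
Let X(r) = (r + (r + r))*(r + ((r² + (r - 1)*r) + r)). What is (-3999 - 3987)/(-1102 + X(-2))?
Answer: 3993/569 ≈ 7.0176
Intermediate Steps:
X(r) = 3*r*(r² + 2*r + r*(-1 + r)) (X(r) = (r + 2*r)*(r + ((r² + (-1 + r)*r) + r)) = (3*r)*(r + ((r² + r*(-1 + r)) + r)) = (3*r)*(r + (r + r² + r*(-1 + r))) = (3*r)*(r² + 2*r + r*(-1 + r)) = 3*r*(r² + 2*r + r*(-1 + r)))
(-3999 - 3987)/(-1102 + X(-2)) = (-3999 - 3987)/(-1102 + (-2)²*(3 + 6*(-2))) = -7986/(-1102 + 4*(3 - 12)) = -7986/(-1102 + 4*(-9)) = -7986/(-1102 - 36) = -7986/(-1138) = -7986*(-1/1138) = 3993/569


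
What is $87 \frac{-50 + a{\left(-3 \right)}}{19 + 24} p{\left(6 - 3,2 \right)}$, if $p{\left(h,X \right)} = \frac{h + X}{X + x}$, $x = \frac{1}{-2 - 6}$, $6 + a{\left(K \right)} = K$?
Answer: $- \frac{13688}{43} \approx -318.33$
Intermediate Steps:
$a{\left(K \right)} = -6 + K$
$x = - \frac{1}{8}$ ($x = \frac{1}{-8} = - \frac{1}{8} \approx -0.125$)
$p{\left(h,X \right)} = \frac{X + h}{- \frac{1}{8} + X}$ ($p{\left(h,X \right)} = \frac{h + X}{X - \frac{1}{8}} = \frac{X + h}{- \frac{1}{8} + X}$)
$87 \frac{-50 + a{\left(-3 \right)}}{19 + 24} p{\left(6 - 3,2 \right)} = 87 \frac{-50 - 9}{19 + 24} \frac{8 \left(2 + \left(6 - 3\right)\right)}{-1 + 8 \cdot 2} = 87 \frac{-50 - 9}{43} \frac{8 \left(2 + \left(6 - 3\right)\right)}{-1 + 16} = 87 \left(\left(-59\right) \frac{1}{43}\right) \frac{8 \left(2 + 3\right)}{15} = 87 \left(- \frac{59}{43}\right) 8 \cdot \frac{1}{15} \cdot 5 = \left(- \frac{5133}{43}\right) \frac{8}{3} = - \frac{13688}{43}$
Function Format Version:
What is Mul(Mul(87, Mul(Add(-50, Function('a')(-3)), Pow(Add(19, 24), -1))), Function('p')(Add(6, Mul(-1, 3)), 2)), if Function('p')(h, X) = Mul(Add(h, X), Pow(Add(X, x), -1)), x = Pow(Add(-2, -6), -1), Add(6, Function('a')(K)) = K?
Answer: Rational(-13688, 43) ≈ -318.33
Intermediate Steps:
Function('a')(K) = Add(-6, K)
x = Rational(-1, 8) (x = Pow(-8, -1) = Rational(-1, 8) ≈ -0.12500)
Function('p')(h, X) = Mul(Pow(Add(Rational(-1, 8), X), -1), Add(X, h)) (Function('p')(h, X) = Mul(Add(h, X), Pow(Add(X, Rational(-1, 8)), -1)) = Mul(Add(X, h), Pow(Add(Rational(-1, 8), X), -1)) = Mul(Pow(Add(Rational(-1, 8), X), -1), Add(X, h)))
Mul(Mul(87, Mul(Add(-50, Function('a')(-3)), Pow(Add(19, 24), -1))), Function('p')(Add(6, Mul(-1, 3)), 2)) = Mul(Mul(87, Mul(Add(-50, Add(-6, -3)), Pow(Add(19, 24), -1))), Mul(8, Pow(Add(-1, Mul(8, 2)), -1), Add(2, Add(6, Mul(-1, 3))))) = Mul(Mul(87, Mul(Add(-50, -9), Pow(43, -1))), Mul(8, Pow(Add(-1, 16), -1), Add(2, Add(6, -3)))) = Mul(Mul(87, Mul(-59, Rational(1, 43))), Mul(8, Pow(15, -1), Add(2, 3))) = Mul(Mul(87, Rational(-59, 43)), Mul(8, Rational(1, 15), 5)) = Mul(Rational(-5133, 43), Rational(8, 3)) = Rational(-13688, 43)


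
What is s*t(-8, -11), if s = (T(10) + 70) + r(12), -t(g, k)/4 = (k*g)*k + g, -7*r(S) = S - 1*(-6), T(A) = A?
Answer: 2115968/7 ≈ 3.0228e+5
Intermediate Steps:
r(S) = -6/7 - S/7 (r(S) = -(S - 1*(-6))/7 = -(S + 6)/7 = -(6 + S)/7 = -6/7 - S/7)
t(g, k) = -4*g - 4*g*k² (t(g, k) = -4*((k*g)*k + g) = -4*((g*k)*k + g) = -4*(g*k² + g) = -4*(g + g*k²) = -4*g - 4*g*k²)
s = 542/7 (s = (10 + 70) + (-6/7 - ⅐*12) = 80 + (-6/7 - 12/7) = 80 - 18/7 = 542/7 ≈ 77.429)
s*t(-8, -11) = 542*(-4*(-8)*(1 + (-11)²))/7 = 542*(-4*(-8)*(1 + 121))/7 = 542*(-4*(-8)*122)/7 = (542/7)*3904 = 2115968/7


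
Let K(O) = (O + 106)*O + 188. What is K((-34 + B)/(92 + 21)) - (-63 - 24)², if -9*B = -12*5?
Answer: -851171765/114921 ≈ -7406.6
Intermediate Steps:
B = 20/3 (B = -(-4)*5/3 = -⅑*(-60) = 20/3 ≈ 6.6667)
K(O) = 188 + O*(106 + O) (K(O) = (106 + O)*O + 188 = O*(106 + O) + 188 = 188 + O*(106 + O))
K((-34 + B)/(92 + 21)) - (-63 - 24)² = (188 + ((-34 + 20/3)/(92 + 21))² + 106*((-34 + 20/3)/(92 + 21))) - (-63 - 24)² = (188 + (-82/3/113)² + 106*(-82/3/113)) - 1*(-87)² = (188 + (-82/3*1/113)² + 106*(-82/3*1/113)) - 1*7569 = (188 + (-82/339)² + 106*(-82/339)) - 7569 = (188 + 6724/114921 - 8692/339) - 7569 = 18665284/114921 - 7569 = -851171765/114921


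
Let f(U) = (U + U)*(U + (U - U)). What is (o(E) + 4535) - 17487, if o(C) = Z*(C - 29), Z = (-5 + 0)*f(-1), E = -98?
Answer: -11682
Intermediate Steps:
f(U) = 2*U**2 (f(U) = (2*U)*(U + 0) = (2*U)*U = 2*U**2)
Z = -10 (Z = (-5 + 0)*(2*(-1)**2) = -10 ≈ -10.000)
o(C) = 290 - 10*C (o(C) = -10*(C - 29) = -10*(-29 + C) = 290 - 10*C)
(o(E) + 4535) - 17487 = ((290 - 10*(-98)) + 4535) - 17487 = ((290 + 980) + 4535) - 17487 = (1270 + 4535) - 17487 = 5805 - 17487 = -11682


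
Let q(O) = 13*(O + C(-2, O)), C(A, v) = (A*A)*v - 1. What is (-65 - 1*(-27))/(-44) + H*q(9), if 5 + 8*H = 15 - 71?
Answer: -47967/11 ≈ -4360.6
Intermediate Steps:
C(A, v) = -1 + v*A**2 (C(A, v) = A**2*v - 1 = v*A**2 - 1 = -1 + v*A**2)
q(O) = -13 + 65*O (q(O) = 13*(O + (-1 + O*(-2)**2)) = 13*(O + (-1 + O*4)) = 13*(O + (-1 + 4*O)) = 13*(-1 + 5*O) = -13 + 65*O)
H = -61/8 (H = -5/8 + (15 - 71)/8 = -5/8 + (1/8)*(-56) = -5/8 - 7 = -61/8 ≈ -7.6250)
(-65 - 1*(-27))/(-44) + H*q(9) = (-65 - 1*(-27))/(-44) - 61*(-13 + 65*9)/8 = (-65 + 27)*(-1/44) - 61*(-13 + 585)/8 = -38*(-1/44) - 61/8*572 = 19/22 - 8723/2 = -47967/11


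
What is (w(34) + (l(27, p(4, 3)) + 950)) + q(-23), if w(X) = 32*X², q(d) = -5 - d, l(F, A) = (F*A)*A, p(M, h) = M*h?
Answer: 41848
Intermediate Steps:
l(F, A) = F*A² (l(F, A) = (A*F)*A = F*A²)
(w(34) + (l(27, p(4, 3)) + 950)) + q(-23) = (32*34² + (27*(4*3)² + 950)) + (-5 - 1*(-23)) = (32*1156 + (27*12² + 950)) + (-5 + 23) = (36992 + (27*144 + 950)) + 18 = (36992 + (3888 + 950)) + 18 = (36992 + 4838) + 18 = 41830 + 18 = 41848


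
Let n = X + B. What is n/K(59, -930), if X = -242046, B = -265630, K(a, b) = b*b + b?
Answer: -253838/431985 ≈ -0.58761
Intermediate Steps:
K(a, b) = b + b² (K(a, b) = b² + b = b + b²)
n = -507676 (n = -242046 - 265630 = -507676)
n/K(59, -930) = -507676*(-1/(930*(1 - 930))) = -507676/((-930*(-929))) = -507676/863970 = -507676*1/863970 = -253838/431985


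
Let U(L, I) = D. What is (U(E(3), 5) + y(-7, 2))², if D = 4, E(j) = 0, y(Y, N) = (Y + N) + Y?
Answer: 64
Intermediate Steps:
y(Y, N) = N + 2*Y (y(Y, N) = (N + Y) + Y = N + 2*Y)
U(L, I) = 4
(U(E(3), 5) + y(-7, 2))² = (4 + (2 + 2*(-7)))² = (4 + (2 - 14))² = (4 - 12)² = (-8)² = 64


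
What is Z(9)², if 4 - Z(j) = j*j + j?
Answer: 7396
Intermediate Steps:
Z(j) = 4 - j - j² (Z(j) = 4 - (j*j + j) = 4 - (j² + j) = 4 - (j + j²) = 4 + (-j - j²) = 4 - j - j²)
Z(9)² = (4 - 1*9 - 1*9²)² = (4 - 9 - 1*81)² = (4 - 9 - 81)² = (-86)² = 7396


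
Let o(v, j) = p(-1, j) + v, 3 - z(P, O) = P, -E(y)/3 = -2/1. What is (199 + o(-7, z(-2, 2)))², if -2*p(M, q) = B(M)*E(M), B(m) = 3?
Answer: 33489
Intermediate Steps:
E(y) = 6 (E(y) = -(-6)/1 = -(-6) = -3*(-2) = 6)
z(P, O) = 3 - P
p(M, q) = -9 (p(M, q) = -3*6/2 = -½*18 = -9)
o(v, j) = -9 + v
(199 + o(-7, z(-2, 2)))² = (199 + (-9 - 7))² = (199 - 16)² = 183² = 33489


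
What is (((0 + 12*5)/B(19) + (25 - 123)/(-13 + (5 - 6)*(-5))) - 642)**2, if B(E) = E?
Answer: 2267759641/5776 ≈ 3.9262e+5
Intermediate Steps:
(((0 + 12*5)/B(19) + (25 - 123)/(-13 + (5 - 6)*(-5))) - 642)**2 = (((0 + 12*5)/19 + (25 - 123)/(-13 + (5 - 6)*(-5))) - 642)**2 = (((0 + 60)*(1/19) - 98/(-13 - 1*(-5))) - 642)**2 = ((60*(1/19) - 98/(-13 + 5)) - 642)**2 = ((60/19 - 98/(-8)) - 642)**2 = ((60/19 - 98*(-1/8)) - 642)**2 = ((60/19 + 49/4) - 642)**2 = (1171/76 - 642)**2 = (-47621/76)**2 = 2267759641/5776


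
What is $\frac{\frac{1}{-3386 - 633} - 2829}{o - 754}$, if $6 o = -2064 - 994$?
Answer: $\frac{34109256}{15236029} \approx 2.2387$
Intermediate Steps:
$o = - \frac{1529}{3}$ ($o = \frac{-2064 - 994}{6} = \frac{1}{6} \left(-3058\right) = - \frac{1529}{3} \approx -509.67$)
$\frac{\frac{1}{-3386 - 633} - 2829}{o - 754} = \frac{\frac{1}{-3386 - 633} - 2829}{- \frac{1529}{3} - 754} = \frac{\frac{1}{-4019} - 2829}{- \frac{3791}{3}} = \left(- \frac{1}{4019} - 2829\right) \left(- \frac{3}{3791}\right) = \left(- \frac{11369752}{4019}\right) \left(- \frac{3}{3791}\right) = \frac{34109256}{15236029}$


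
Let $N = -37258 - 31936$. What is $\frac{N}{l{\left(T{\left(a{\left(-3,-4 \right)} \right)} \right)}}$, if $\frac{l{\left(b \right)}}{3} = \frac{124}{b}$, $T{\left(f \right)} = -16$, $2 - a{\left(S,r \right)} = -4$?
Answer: $\frac{276776}{93} \approx 2976.1$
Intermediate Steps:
$a{\left(S,r \right)} = 6$ ($a{\left(S,r \right)} = 2 - -4 = 2 + 4 = 6$)
$N = -69194$
$l{\left(b \right)} = \frac{372}{b}$ ($l{\left(b \right)} = 3 \frac{124}{b} = \frac{372}{b}$)
$\frac{N}{l{\left(T{\left(a{\left(-3,-4 \right)} \right)} \right)}} = - \frac{69194}{372 \frac{1}{-16}} = - \frac{69194}{372 \left(- \frac{1}{16}\right)} = - \frac{69194}{- \frac{93}{4}} = \left(-69194\right) \left(- \frac{4}{93}\right) = \frac{276776}{93}$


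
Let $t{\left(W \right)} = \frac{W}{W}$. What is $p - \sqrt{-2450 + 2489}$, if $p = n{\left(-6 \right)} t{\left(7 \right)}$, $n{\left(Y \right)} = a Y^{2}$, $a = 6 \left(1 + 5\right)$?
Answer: $1296 - \sqrt{39} \approx 1289.8$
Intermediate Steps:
$a = 36$ ($a = 6 \cdot 6 = 36$)
$t{\left(W \right)} = 1$
$n{\left(Y \right)} = 36 Y^{2}$
$p = 1296$ ($p = 36 \left(-6\right)^{2} \cdot 1 = 36 \cdot 36 \cdot 1 = 1296 \cdot 1 = 1296$)
$p - \sqrt{-2450 + 2489} = 1296 - \sqrt{-2450 + 2489} = 1296 - \sqrt{39}$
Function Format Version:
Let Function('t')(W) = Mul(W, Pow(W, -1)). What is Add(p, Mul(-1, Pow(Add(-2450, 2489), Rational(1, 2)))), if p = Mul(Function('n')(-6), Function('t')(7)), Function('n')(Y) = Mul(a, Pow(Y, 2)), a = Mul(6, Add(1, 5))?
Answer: Add(1296, Mul(-1, Pow(39, Rational(1, 2)))) ≈ 1289.8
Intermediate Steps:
a = 36 (a = Mul(6, 6) = 36)
Function('t')(W) = 1
Function('n')(Y) = Mul(36, Pow(Y, 2))
p = 1296 (p = Mul(Mul(36, Pow(-6, 2)), 1) = Mul(Mul(36, 36), 1) = Mul(1296, 1) = 1296)
Add(p, Mul(-1, Pow(Add(-2450, 2489), Rational(1, 2)))) = Add(1296, Mul(-1, Pow(Add(-2450, 2489), Rational(1, 2)))) = Add(1296, Mul(-1, Pow(39, Rational(1, 2))))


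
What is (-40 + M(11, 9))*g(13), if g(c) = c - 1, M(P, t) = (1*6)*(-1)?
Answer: -552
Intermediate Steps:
M(P, t) = -6 (M(P, t) = 6*(-1) = -6)
g(c) = -1 + c
(-40 + M(11, 9))*g(13) = (-40 - 6)*(-1 + 13) = -46*12 = -552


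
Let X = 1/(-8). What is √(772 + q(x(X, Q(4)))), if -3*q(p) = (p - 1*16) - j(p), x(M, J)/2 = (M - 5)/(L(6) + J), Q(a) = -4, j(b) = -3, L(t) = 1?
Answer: √27907/6 ≈ 27.842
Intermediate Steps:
X = -⅛ ≈ -0.12500
x(M, J) = 2*(-5 + M)/(1 + J) (x(M, J) = 2*((M - 5)/(1 + J)) = 2*((-5 + M)/(1 + J)) = 2*(-5 + M)/(1 + J))
q(p) = 13/3 - p/3 (q(p) = -((p - 1*16) - 1*(-3))/3 = -((p - 16) + 3)/3 = -((-16 + p) + 3)/3 = -(-13 + p)/3 = 13/3 - p/3)
√(772 + q(x(X, Q(4)))) = √(772 + (13/3 - 2*(-5 - ⅛)/(3*(1 - 4)))) = √(772 + (13/3 - 2*(-41)/(3*(-3)*8))) = √(772 + (13/3 - 2*(-1)*(-41)/(3*3*8))) = √(772 + (13/3 - ⅓*41/12)) = √(772 + (13/3 - 41/36)) = √(772 + 115/36) = √(27907/36) = √27907/6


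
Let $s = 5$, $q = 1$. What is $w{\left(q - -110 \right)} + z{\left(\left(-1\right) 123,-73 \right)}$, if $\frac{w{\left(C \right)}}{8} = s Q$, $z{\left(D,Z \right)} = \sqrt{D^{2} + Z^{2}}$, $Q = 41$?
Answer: $1640 + \sqrt{20458} \approx 1783.0$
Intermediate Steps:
$w{\left(C \right)} = 1640$ ($w{\left(C \right)} = 8 \cdot 5 \cdot 41 = 8 \cdot 205 = 1640$)
$w{\left(q - -110 \right)} + z{\left(\left(-1\right) 123,-73 \right)} = 1640 + \sqrt{\left(\left(-1\right) 123\right)^{2} + \left(-73\right)^{2}} = 1640 + \sqrt{\left(-123\right)^{2} + 5329} = 1640 + \sqrt{15129 + 5329} = 1640 + \sqrt{20458}$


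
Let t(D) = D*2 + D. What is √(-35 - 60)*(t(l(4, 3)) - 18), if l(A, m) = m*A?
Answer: 18*I*√95 ≈ 175.44*I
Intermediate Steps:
l(A, m) = A*m
t(D) = 3*D (t(D) = 2*D + D = 3*D)
√(-35 - 60)*(t(l(4, 3)) - 18) = √(-35 - 60)*(3*(4*3) - 18) = √(-95)*(3*12 - 18) = (I*√95)*(36 - 18) = (I*√95)*18 = 18*I*√95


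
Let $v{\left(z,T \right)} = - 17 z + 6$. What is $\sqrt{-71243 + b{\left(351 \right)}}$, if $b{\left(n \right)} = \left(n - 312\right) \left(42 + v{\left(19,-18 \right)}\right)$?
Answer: $4 i \sqrt{5123} \approx 286.3 i$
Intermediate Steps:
$v{\left(z,T \right)} = 6 - 17 z$
$b{\left(n \right)} = 85800 - 275 n$ ($b{\left(n \right)} = \left(n - 312\right) \left(42 + \left(6 - 323\right)\right) = \left(-312 + n\right) \left(42 + \left(6 - 323\right)\right) = \left(-312 + n\right) \left(42 - 317\right) = \left(-312 + n\right) \left(-275\right) = 85800 - 275 n$)
$\sqrt{-71243 + b{\left(351 \right)}} = \sqrt{-71243 + \left(85800 - 96525\right)} = \sqrt{-71243 - 10725} = \sqrt{-81968} = 4 i \sqrt{5123}$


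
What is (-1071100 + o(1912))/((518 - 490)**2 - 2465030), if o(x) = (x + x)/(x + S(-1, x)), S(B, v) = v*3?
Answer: 2142199/4928492 ≈ 0.43466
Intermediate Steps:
S(B, v) = 3*v
o(x) = 1/2 (o(x) = (x + x)/(x + 3*x) = (2*x)/((4*x)) = (2*x)*(1/(4*x)) = 1/2)
(-1071100 + o(1912))/((518 - 490)**2 - 2465030) = (-1071100 + 1/2)/((518 - 490)**2 - 2465030) = -2142199/(2*(28**2 - 2465030)) = -2142199/(2*(784 - 2465030)) = -2142199/2/(-2464246) = -2142199/2*(-1/2464246) = 2142199/4928492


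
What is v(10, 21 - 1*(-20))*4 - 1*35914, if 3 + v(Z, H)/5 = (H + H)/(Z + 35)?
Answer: -323438/9 ≈ -35938.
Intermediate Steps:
v(Z, H) = -15 + 10*H/(35 + Z) (v(Z, H) = -15 + 5*((H + H)/(Z + 35)) = -15 + 5*((2*H)/(35 + Z)) = -15 + 5*(2*H/(35 + Z)) = -15 + 10*H/(35 + Z))
v(10, 21 - 1*(-20))*4 - 1*35914 = (5*(-105 - 3*10 + 2*(21 - 1*(-20)))/(35 + 10))*4 - 1*35914 = (5*(-105 - 30 + 2*(21 + 20))/45)*4 - 35914 = (5*(1/45)*(-105 - 30 + 2*41))*4 - 35914 = (5*(1/45)*(-105 - 30 + 82))*4 - 35914 = (5*(1/45)*(-53))*4 - 35914 = -53/9*4 - 35914 = -212/9 - 35914 = -323438/9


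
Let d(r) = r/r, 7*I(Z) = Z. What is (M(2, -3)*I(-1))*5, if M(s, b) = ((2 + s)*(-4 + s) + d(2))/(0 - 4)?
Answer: -5/4 ≈ -1.2500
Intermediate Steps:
I(Z) = Z/7
d(r) = 1
M(s, b) = -¼ - (-4 + s)*(2 + s)/4 (M(s, b) = ((2 + s)*(-4 + s) + 1)/(0 - 4) = ((-4 + s)*(2 + s) + 1)/(-4) = (1 + (-4 + s)*(2 + s))*(-¼) = -¼ - (-4 + s)*(2 + s)/4)
(M(2, -3)*I(-1))*5 = ((7/4 + (½)*2 - ¼*2²)*((⅐)*(-1)))*5 = ((7/4 + 1 - ¼*4)*(-⅐))*5 = ((7/4 + 1 - 1)*(-⅐))*5 = ((7/4)*(-⅐))*5 = -¼*5 = -5/4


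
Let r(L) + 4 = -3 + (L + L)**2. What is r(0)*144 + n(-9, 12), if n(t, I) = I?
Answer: -996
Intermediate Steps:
r(L) = -7 + 4*L**2 (r(L) = -4 + (-3 + (L + L)**2) = -4 + (-3 + (2*L)**2) = -4 + (-3 + 4*L**2) = -7 + 4*L**2)
r(0)*144 + n(-9, 12) = (-7 + 4*0**2)*144 + 12 = (-7 + 4*0)*144 + 12 = (-7 + 0)*144 + 12 = -7*144 + 12 = -1008 + 12 = -996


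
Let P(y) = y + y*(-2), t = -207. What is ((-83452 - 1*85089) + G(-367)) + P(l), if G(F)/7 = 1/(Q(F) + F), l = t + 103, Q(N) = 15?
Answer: -59289831/352 ≈ -1.6844e+5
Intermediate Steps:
l = -104 (l = -207 + 103 = -104)
G(F) = 7/(15 + F)
P(y) = -y (P(y) = y - 2*y = -y)
((-83452 - 1*85089) + G(-367)) + P(l) = ((-83452 - 1*85089) + 7/(15 - 367)) - 1*(-104) = ((-83452 - 85089) + 7/(-352)) + 104 = (-168541 + 7*(-1/352)) + 104 = (-168541 - 7/352) + 104 = -59326439/352 + 104 = -59289831/352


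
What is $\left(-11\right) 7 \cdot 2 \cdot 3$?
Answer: $-462$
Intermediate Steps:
$\left(-11\right) 7 \cdot 2 \cdot 3 = \left(-77\right) 6 = -462$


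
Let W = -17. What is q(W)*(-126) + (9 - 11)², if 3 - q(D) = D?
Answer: -2516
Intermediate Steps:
q(D) = 3 - D
q(W)*(-126) + (9 - 11)² = (3 - 1*(-17))*(-126) + (9 - 11)² = (3 + 17)*(-126) + (-2)² = 20*(-126) + 4 = -2520 + 4 = -2516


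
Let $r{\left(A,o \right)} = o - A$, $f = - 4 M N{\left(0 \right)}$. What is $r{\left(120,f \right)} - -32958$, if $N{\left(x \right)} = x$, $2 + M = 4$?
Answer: $32838$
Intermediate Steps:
$M = 2$ ($M = -2 + 4 = 2$)
$f = 0$ ($f = \left(-4\right) 2 \cdot 0 = \left(-8\right) 0 = 0$)
$r{\left(120,f \right)} - -32958 = \left(0 - 120\right) - -32958 = \left(0 - 120\right) + 32958 = -120 + 32958 = 32838$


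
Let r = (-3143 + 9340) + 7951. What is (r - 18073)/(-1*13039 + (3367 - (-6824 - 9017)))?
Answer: -3925/6169 ≈ -0.63625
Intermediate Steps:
r = 14148 (r = 6197 + 7951 = 14148)
(r - 18073)/(-1*13039 + (3367 - (-6824 - 9017))) = (14148 - 18073)/(-1*13039 + (3367 - (-6824 - 9017))) = -3925/(-13039 + (3367 - 1*(-15841))) = -3925/(-13039 + (3367 + 15841)) = -3925/(-13039 + 19208) = -3925/6169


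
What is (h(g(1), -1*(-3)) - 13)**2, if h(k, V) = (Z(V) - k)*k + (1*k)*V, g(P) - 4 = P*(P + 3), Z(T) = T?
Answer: 841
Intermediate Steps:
g(P) = 4 + P*(3 + P) (g(P) = 4 + P*(P + 3) = 4 + P*(3 + P))
h(k, V) = V*k + k*(V - k) (h(k, V) = (V - k)*k + (1*k)*V = k*(V - k) + k*V = k*(V - k) + V*k = V*k + k*(V - k))
(h(g(1), -1*(-3)) - 13)**2 = ((4 + 1**2 + 3*1)*(-(4 + 1**2 + 3*1) + 2*(-1*(-3))) - 13)**2 = ((4 + 1 + 3)*(-(4 + 1 + 3) + 2*3) - 13)**2 = (8*(-1*8 + 6) - 13)**2 = (8*(-8 + 6) - 13)**2 = (8*(-2) - 13)**2 = (-16 - 13)**2 = (-29)**2 = 841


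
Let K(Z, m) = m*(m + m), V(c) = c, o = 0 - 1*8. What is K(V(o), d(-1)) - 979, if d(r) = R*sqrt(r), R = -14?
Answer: -1371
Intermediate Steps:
o = -8 (o = 0 - 8 = -8)
d(r) = -14*sqrt(r)
K(Z, m) = 2*m**2 (K(Z, m) = m*(2*m) = 2*m**2)
K(V(o), d(-1)) - 979 = 2*(-14*I)**2 - 979 = 2*(-196) - 979 = -392 - 979 = -1371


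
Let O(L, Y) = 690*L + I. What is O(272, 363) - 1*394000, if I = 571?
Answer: -205749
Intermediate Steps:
O(L, Y) = 571 + 690*L (O(L, Y) = 690*L + 571 = 571 + 690*L)
O(272, 363) - 1*394000 = (571 + 690*272) - 1*394000 = (571 + 187680) - 394000 = 188251 - 394000 = -205749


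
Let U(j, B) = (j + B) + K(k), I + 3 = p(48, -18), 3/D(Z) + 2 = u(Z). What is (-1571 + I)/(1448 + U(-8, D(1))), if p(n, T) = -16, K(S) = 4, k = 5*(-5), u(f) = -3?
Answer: -7950/7217 ≈ -1.1016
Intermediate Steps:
D(Z) = -⅗ (D(Z) = 3/(-2 - 3) = 3/(-5) = 3*(-⅕) = -⅗)
k = -25
I = -19 (I = -3 - 16 = -19)
U(j, B) = 4 + B + j (U(j, B) = (j + B) + 4 = (B + j) + 4 = 4 + B + j)
(-1571 + I)/(1448 + U(-8, D(1))) = (-1571 - 19)/(1448 + (4 - ⅗ - 8)) = -1590/(1448 - 23/5) = -1590/7217/5 = -1590*5/7217 = -7950/7217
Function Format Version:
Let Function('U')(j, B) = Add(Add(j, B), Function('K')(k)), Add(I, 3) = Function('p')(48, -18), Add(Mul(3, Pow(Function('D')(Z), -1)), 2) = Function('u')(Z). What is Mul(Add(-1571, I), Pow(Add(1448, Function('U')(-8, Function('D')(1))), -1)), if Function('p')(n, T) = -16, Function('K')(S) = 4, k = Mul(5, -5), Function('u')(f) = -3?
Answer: Rational(-7950, 7217) ≈ -1.1016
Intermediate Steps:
Function('D')(Z) = Rational(-3, 5) (Function('D')(Z) = Mul(3, Pow(Add(-2, -3), -1)) = Mul(3, Pow(-5, -1)) = Mul(3, Rational(-1, 5)) = Rational(-3, 5))
k = -25
I = -19 (I = Add(-3, -16) = -19)
Function('U')(j, B) = Add(4, B, j) (Function('U')(j, B) = Add(Add(j, B), 4) = Add(Add(B, j), 4) = Add(4, B, j))
Mul(Add(-1571, I), Pow(Add(1448, Function('U')(-8, Function('D')(1))), -1)) = Mul(Add(-1571, -19), Pow(Add(1448, Add(4, Rational(-3, 5), -8)), -1)) = Mul(-1590, Pow(Add(1448, Rational(-23, 5)), -1)) = Mul(-1590, Pow(Rational(7217, 5), -1)) = Mul(-1590, Rational(5, 7217)) = Rational(-7950, 7217)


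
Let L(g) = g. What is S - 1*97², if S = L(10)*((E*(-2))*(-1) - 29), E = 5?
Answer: -9599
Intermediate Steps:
S = -190 (S = 10*((5*(-2))*(-1) - 29) = 10*(-10*(-1) - 29) = 10*(10 - 29) = 10*(-19) = -190)
S - 1*97² = -190 - 1*97² = -190 - 1*9409 = -190 - 9409 = -9599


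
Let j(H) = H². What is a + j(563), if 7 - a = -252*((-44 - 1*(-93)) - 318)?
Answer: 249188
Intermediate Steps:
a = -67781 (a = 7 - (-252)*((-44 - 1*(-93)) - 318) = 7 - (-252)*((-44 + 93) - 318) = 7 - (-252)*(49 - 318) = 7 - (-252)*(-269) = 7 - 1*67788 = 7 - 67788 = -67781)
a + j(563) = -67781 + 563² = -67781 + 316969 = 249188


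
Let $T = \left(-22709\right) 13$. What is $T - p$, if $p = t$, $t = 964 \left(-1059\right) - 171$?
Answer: $725830$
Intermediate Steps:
$t = -1021047$ ($t = -1020876 - 171 = -1021047$)
$p = -1021047$
$T = -295217$
$T - p = -295217 - -1021047 = -295217 + 1021047 = 725830$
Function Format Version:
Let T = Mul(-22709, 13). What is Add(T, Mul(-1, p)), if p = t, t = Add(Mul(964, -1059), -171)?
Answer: 725830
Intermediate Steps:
t = -1021047 (t = Add(-1020876, -171) = -1021047)
p = -1021047
T = -295217
Add(T, Mul(-1, p)) = Add(-295217, Mul(-1, -1021047)) = Add(-295217, 1021047) = 725830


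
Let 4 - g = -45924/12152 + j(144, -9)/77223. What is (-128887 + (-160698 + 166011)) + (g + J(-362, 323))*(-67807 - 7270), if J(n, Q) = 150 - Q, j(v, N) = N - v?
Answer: 960354359568719/78201158 ≈ 1.2281e+7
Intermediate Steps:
g = 608491991/78201158 (g = 4 - (-45924/12152 + (-9 - 1*144)/77223) = 4 - (-45924*1/12152 + (-9 - 144)*(1/77223)) = 4 - (-11481/3038 - 153*1/77223) = 4 - (-11481/3038 - 51/25741) = 4 - 1*(-295687359/78201158) = 4 + 295687359/78201158 = 608491991/78201158 ≈ 7.7811)
(-128887 + (-160698 + 166011)) + (g + J(-362, 323))*(-67807 - 7270) = (-128887 + (-160698 + 166011)) + (608491991/78201158 + (150 - 1*323))*(-67807 - 7270) = (-128887 + 5313) + (608491991/78201158 + (150 - 323))*(-75077) = -123574 + (608491991/78201158 - 173)*(-75077) = -123574 - 12920308343/78201158*(-75077) = -123574 + 970017989467411/78201158 = 960354359568719/78201158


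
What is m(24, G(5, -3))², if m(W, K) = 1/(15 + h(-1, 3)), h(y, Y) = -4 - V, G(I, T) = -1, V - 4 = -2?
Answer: 1/81 ≈ 0.012346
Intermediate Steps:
V = 2 (V = 4 - 2 = 2)
h(y, Y) = -6 (h(y, Y) = -4 - 1*2 = -4 - 2 = -6)
m(W, K) = ⅑ (m(W, K) = 1/(15 - 6) = 1/9 = ⅑)
m(24, G(5, -3))² = (⅑)² = 1/81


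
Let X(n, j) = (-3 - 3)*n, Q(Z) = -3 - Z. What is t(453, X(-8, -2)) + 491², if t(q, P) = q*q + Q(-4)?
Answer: 446291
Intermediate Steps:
X(n, j) = -6*n
t(q, P) = 1 + q² (t(q, P) = q*q + (-3 - 1*(-4)) = q² + (-3 + 4) = q² + 1 = 1 + q²)
t(453, X(-8, -2)) + 491² = (1 + 453²) + 491² = (1 + 205209) + 241081 = 205210 + 241081 = 446291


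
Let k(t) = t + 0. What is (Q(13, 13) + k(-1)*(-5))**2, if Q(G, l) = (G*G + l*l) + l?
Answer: 126736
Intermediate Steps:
Q(G, l) = l + G**2 + l**2 (Q(G, l) = (G**2 + l**2) + l = l + G**2 + l**2)
k(t) = t
(Q(13, 13) + k(-1)*(-5))**2 = ((13 + 13**2 + 13**2) - 1*(-5))**2 = ((13 + 169 + 169) + 5)**2 = (351 + 5)**2 = 356**2 = 126736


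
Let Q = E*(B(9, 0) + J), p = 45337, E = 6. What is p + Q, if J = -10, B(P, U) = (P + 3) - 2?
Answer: 45337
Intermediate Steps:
B(P, U) = 1 + P (B(P, U) = (3 + P) - 2 = 1 + P)
Q = 0 (Q = 6*((1 + 9) - 10) = 6*(10 - 10) = 6*0 = 0)
p + Q = 45337 + 0 = 45337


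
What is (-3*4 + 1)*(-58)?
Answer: 638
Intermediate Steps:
(-3*4 + 1)*(-58) = (-12 + 1)*(-58) = -11*(-58) = 638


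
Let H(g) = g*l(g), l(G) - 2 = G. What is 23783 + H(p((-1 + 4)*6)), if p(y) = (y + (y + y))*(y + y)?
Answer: 3806807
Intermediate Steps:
l(G) = 2 + G
p(y) = 6*y² (p(y) = (y + 2*y)*(2*y) = (3*y)*(2*y) = 6*y²)
H(g) = g*(2 + g)
23783 + H(p((-1 + 4)*6)) = 23783 + (6*((-1 + 4)*6)²)*(2 + 6*((-1 + 4)*6)²) = 23783 + (6*(3*6)²)*(2 + 6*(3*6)²) = 23783 + (6*18²)*(2 + 6*18²) = 23783 + (6*324)*(2 + 6*324) = 23783 + 1944*(2 + 1944) = 23783 + 1944*1946 = 23783 + 3783024 = 3806807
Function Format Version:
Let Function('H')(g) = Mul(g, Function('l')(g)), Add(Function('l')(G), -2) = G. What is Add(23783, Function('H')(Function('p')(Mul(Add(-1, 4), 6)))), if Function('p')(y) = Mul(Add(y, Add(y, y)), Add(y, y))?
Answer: 3806807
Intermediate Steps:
Function('l')(G) = Add(2, G)
Function('p')(y) = Mul(6, Pow(y, 2)) (Function('p')(y) = Mul(Add(y, Mul(2, y)), Mul(2, y)) = Mul(Mul(3, y), Mul(2, y)) = Mul(6, Pow(y, 2)))
Function('H')(g) = Mul(g, Add(2, g))
Add(23783, Function('H')(Function('p')(Mul(Add(-1, 4), 6)))) = Add(23783, Mul(Mul(6, Pow(Mul(Add(-1, 4), 6), 2)), Add(2, Mul(6, Pow(Mul(Add(-1, 4), 6), 2))))) = Add(23783, Mul(Mul(6, Pow(Mul(3, 6), 2)), Add(2, Mul(6, Pow(Mul(3, 6), 2))))) = Add(23783, Mul(Mul(6, Pow(18, 2)), Add(2, Mul(6, Pow(18, 2))))) = Add(23783, Mul(Mul(6, 324), Add(2, Mul(6, 324)))) = Add(23783, Mul(1944, Add(2, 1944))) = Add(23783, Mul(1944, 1946)) = Add(23783, 3783024) = 3806807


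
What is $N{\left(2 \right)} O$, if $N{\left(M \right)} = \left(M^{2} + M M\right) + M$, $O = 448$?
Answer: $4480$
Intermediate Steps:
$N{\left(M \right)} = M + 2 M^{2}$ ($N{\left(M \right)} = \left(M^{2} + M^{2}\right) + M = 2 M^{2} + M = M + 2 M^{2}$)
$N{\left(2 \right)} O = 2 \left(1 + 2 \cdot 2\right) 448 = 2 \left(1 + 4\right) 448 = 2 \cdot 5 \cdot 448 = 10 \cdot 448 = 4480$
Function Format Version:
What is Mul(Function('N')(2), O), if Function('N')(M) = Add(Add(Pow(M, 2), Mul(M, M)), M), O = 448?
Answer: 4480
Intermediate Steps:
Function('N')(M) = Add(M, Mul(2, Pow(M, 2))) (Function('N')(M) = Add(Add(Pow(M, 2), Pow(M, 2)), M) = Add(Mul(2, Pow(M, 2)), M) = Add(M, Mul(2, Pow(M, 2))))
Mul(Function('N')(2), O) = Mul(Mul(2, Add(1, Mul(2, 2))), 448) = Mul(Mul(2, Add(1, 4)), 448) = Mul(Mul(2, 5), 448) = Mul(10, 448) = 4480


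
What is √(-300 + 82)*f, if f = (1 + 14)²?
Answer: 225*I*√218 ≈ 3322.1*I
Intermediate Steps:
f = 225 (f = 15² = 225)
√(-300 + 82)*f = √(-300 + 82)*225 = √(-218)*225 = (I*√218)*225 = 225*I*√218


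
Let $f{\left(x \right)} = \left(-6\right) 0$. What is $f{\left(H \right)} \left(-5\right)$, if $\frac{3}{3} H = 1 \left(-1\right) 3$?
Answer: $0$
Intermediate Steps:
$H = -3$ ($H = 1 \left(-1\right) 3 = \left(-1\right) 3 = -3$)
$f{\left(x \right)} = 0$
$f{\left(H \right)} \left(-5\right) = 0 \left(-5\right) = 0$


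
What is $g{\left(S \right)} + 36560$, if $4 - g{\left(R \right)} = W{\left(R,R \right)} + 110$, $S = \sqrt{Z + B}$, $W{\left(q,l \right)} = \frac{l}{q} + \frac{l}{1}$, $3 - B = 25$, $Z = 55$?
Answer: $36453 - \sqrt{33} \approx 36447.0$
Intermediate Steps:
$B = -22$ ($B = 3 - 25 = -22$)
$W{\left(q,l \right)} = l + \frac{l}{q}$ ($W{\left(q,l \right)} = \frac{l}{q} + l 1 = \frac{l}{q} + l = l + \frac{l}{q}$)
$S = \sqrt{33}$ ($S = \sqrt{55 - 22} = \sqrt{33} \approx 5.7446$)
$g{\left(R \right)} = -107 - R$ ($g{\left(R \right)} = 4 - \left(\left(R + \frac{R}{R}\right) + 110\right) = 4 - \left(\left(R + 1\right) + 110\right) = 4 - \left(\left(1 + R\right) + 110\right) = 4 - \left(111 + R\right) = -107 - R$)
$g{\left(S \right)} + 36560 = \left(-107 - \sqrt{33}\right) + 36560 = 36453 - \sqrt{33}$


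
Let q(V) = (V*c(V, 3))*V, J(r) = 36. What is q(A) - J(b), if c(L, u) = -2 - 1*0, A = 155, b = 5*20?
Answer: -48086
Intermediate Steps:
b = 100
c(L, u) = -2 (c(L, u) = -2 + 0 = -2)
q(V) = -2*V² (q(V) = (V*(-2))*V = (-2*V)*V = -2*V²)
q(A) - J(b) = -2*155² - 1*36 = -2*24025 - 36 = -48050 - 36 = -48086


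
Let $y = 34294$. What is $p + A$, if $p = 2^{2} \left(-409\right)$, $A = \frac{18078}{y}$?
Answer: $- \frac{28043453}{17147} \approx -1635.5$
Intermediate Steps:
$A = \frac{9039}{17147}$ ($A = \frac{18078}{34294} = 18078 \cdot \frac{1}{34294} = \frac{9039}{17147} \approx 0.52715$)
$p = -1636$ ($p = 4 \left(-409\right) = -1636$)
$p + A = -1636 + \frac{9039}{17147} = - \frac{28043453}{17147}$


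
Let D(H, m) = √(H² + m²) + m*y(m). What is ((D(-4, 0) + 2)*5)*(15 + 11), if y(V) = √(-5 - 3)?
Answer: 780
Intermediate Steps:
y(V) = 2*I*√2 (y(V) = √(-8) = 2*I*√2)
D(H, m) = √(H² + m²) + 2*I*m*√2 (D(H, m) = √(H² + m²) + m*(2*I*√2) = √(H² + m²) + 2*I*m*√2)
((D(-4, 0) + 2)*5)*(15 + 11) = (((√((-4)² + 0²) + 2*I*0*√2) + 2)*5)*(15 + 11) = (((√(16 + 0) + 0) + 2)*5)*26 = (((√16 + 0) + 2)*5)*26 = (((4 + 0) + 2)*5)*26 = ((4 + 2)*5)*26 = (6*5)*26 = 30*26 = 780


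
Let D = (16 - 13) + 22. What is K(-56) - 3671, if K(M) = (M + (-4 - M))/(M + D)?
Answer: -113797/31 ≈ -3670.9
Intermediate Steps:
D = 25 (D = 3 + 22 = 25)
K(M) = -4/(25 + M) (K(M) = (M + (-4 - M))/(M + 25) = -4/(25 + M))
K(-56) - 3671 = -4/(25 - 56) - 3671 = -4/(-31) - 3671 = -4*(-1/31) - 3671 = 4/31 - 3671 = -113797/31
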